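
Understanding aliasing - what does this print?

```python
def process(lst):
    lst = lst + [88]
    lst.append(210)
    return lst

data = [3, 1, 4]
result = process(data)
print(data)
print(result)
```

Key concept: rebinding parameter vs mutation.
Step by step:
`data = [3, 1, 4]` → data = [3, 1, 4]
`result = process(data)` → result = [3, 1, 4, 88, 210]
`print(data)` → prints [3, 1, 4]
`print(result)` → prints [3, 1, 4, 88, 210]

Answer:
[3, 1, 4]
[3, 1, 4, 88, 210]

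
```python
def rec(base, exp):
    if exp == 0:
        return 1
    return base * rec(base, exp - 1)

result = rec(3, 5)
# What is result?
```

rec(3, 5) = 3 * 3 * 3 * 3 * 3 = 243

Answer: 243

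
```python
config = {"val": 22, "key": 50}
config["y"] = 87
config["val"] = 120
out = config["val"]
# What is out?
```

Trace:
`config = {"val": 22, "key": 50}` → config = {'val': 22, 'key': 50}
`config["y"] = 87` → config = {'val': 22, 'key': 50, 'y': 87}
`config["val"] = 120` → config = {'val': 120, 'key': 50, 'y': 87}
`out = config["val"]` → out = 120
So out = 120

Answer: 120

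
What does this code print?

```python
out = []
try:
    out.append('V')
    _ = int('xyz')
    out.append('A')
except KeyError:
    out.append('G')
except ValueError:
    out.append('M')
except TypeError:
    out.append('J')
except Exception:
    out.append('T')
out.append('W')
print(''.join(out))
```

Execution trace: 'V' (try body) → 'M' (except ValueError) → 'W' (after the try/except). Output: VMW

Answer: VMW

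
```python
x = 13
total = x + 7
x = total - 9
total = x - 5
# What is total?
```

Trace:
`x = 13` → x = 13
`total = x + 7` → total = 20
`x = total - 9` → x = 11
`total = x - 5` → total = 6
So total = 6

Answer: 6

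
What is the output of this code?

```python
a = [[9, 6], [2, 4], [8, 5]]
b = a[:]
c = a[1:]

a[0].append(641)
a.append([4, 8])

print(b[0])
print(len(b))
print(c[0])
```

Key concept: slice with nested mutation.
Step by step:
`a = [[9, 6], [2, 4], [8, 5]]` → a = [[9, 6], [2, 4], [8, 5]]
`b = a[:]` → b = [[9, 6], [2, 4], [8, 5]]
`c = a[1:]` → c = [[2, 4], [8, 5]]
`a[0].append(641)` → a = [[9, 6, 641], [2, 4], [8, 5]]; b = [[9, 6, 641], [2, 4], [8, 5]]
`a.append([4, 8])` → a = [[9, 6, 641], [2, 4], [8, 5], [4, 8]]
`print(b[0])` → prints [9, 6, 641]
`print(len(b))` → prints 3
`print(c[0])` → prints [2, 4]

Answer:
[9, 6, 641]
3
[2, 4]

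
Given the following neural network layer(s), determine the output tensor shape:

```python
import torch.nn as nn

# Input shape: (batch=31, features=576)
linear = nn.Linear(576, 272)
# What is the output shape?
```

Input: (31, 576) -> Output: (31, 272)

Answer: (31, 272)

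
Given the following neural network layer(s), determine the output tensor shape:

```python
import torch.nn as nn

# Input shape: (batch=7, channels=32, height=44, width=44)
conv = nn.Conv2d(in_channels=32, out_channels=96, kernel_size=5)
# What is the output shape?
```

Input: (7, 32, 44, 44) -> Output: (7, 96, 40, 40)

Answer: (7, 96, 40, 40)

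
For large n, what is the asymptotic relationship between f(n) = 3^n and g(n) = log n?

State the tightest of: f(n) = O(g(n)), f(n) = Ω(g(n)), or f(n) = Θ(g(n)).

3^n vs log n: f(n) = Ω(g(n)) but not O(g(n)) — 3^n grows strictly faster than log n.

Answer: f(n) = Ω(g(n)) but not O(g(n)) — 3^n grows strictly faster than log n.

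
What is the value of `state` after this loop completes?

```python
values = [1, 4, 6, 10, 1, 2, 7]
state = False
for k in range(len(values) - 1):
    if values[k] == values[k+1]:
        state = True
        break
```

Check consecutive duplicates in [1, 4, 6, 10, 1, 2, 7]
`state` takes the values: False

Answer: False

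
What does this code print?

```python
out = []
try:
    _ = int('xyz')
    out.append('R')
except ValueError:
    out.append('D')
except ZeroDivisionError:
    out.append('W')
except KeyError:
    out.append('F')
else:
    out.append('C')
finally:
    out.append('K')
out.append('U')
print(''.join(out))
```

Execution trace: 'D' (except ValueError) → 'K' (finally) → 'U' (after the try/except). Output: DKU

Answer: DKU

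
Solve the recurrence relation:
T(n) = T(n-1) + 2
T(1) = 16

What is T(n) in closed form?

Unrolling: T(n) = T(1) + 2·(n-1) = 16 + 2(n-1) = 2n + 14.

Answer: T(n) = 2n + 14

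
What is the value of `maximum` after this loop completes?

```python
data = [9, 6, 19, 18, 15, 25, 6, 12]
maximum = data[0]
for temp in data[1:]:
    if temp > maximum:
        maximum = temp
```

Maximum of [9, 6, 19, 18, 15, 25, 6, 12]
`maximum` takes the values: 9 → 19 → 25

Answer: 25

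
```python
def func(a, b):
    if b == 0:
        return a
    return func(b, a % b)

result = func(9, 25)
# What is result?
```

func(9, 25) -> func(25, 9) -> func(9, 7) -> func(7, 2) -> func(2, 1) -> func(1, 0) -> 1

Answer: 1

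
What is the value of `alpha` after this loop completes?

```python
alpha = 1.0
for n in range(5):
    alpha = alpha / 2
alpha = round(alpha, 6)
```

Halving LR 5 times: 1 / 2^5
`alpha` takes the values: 1.0 → 0.5 → 0.25 → 0.125 → 0.0625 → 0.03125

Answer: 0.03125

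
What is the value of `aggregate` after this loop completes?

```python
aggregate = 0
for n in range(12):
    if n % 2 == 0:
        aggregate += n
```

Sum of even numbers 0 to 11
`aggregate` takes the values: 0 → 2 → 6 → 12 → 20 → 30

Answer: 30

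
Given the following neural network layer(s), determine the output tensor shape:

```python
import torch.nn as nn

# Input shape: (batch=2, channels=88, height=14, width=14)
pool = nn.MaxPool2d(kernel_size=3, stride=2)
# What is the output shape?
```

Input: (2, 88, 14, 14) -> Output: (2, 88, 6, 6)

Answer: (2, 88, 6, 6)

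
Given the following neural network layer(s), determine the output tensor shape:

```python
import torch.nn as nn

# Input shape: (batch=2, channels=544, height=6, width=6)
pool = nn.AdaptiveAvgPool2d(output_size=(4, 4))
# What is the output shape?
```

Input: (2, 544, 6, 6) -> Output: (2, 544, 4, 4)

Answer: (2, 544, 4, 4)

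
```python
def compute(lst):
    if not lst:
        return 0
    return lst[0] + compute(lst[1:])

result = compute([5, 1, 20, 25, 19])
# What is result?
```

5 + 1 + 20 + 25 + 19 + 0 = 70

Answer: 70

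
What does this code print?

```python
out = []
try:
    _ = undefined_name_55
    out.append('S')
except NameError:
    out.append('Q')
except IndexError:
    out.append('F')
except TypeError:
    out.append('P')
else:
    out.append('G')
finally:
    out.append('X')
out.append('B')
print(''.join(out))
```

Execution trace: 'Q' (except NameError) → 'X' (finally) → 'B' (after the try/except). Output: QXB

Answer: QXB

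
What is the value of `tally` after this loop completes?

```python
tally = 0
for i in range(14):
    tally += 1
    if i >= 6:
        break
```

Loop breaks when i reaches 6, tally is 7
`tally` takes the values: 0 → 1 → 2 → 3 → 4 → 5 → 6 → 7

Answer: 7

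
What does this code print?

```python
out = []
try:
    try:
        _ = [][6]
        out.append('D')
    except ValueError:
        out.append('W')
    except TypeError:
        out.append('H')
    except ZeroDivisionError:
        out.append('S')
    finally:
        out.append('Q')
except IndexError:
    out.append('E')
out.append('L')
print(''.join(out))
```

Execution trace: 'Q' (finally) → 'E' (outer except IndexError) → 'L' (after the try/except). Output: QEL

Answer: QEL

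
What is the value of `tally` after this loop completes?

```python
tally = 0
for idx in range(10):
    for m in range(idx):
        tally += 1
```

Triangle number: 0+1+2+...+9
`tally` takes the values: 0 → 1 → 2 → 3 → 4 → 5 → 6 → 7 → 8 → 9 → 10 → 11 → 12 → 13 → 14 → 15 → 16 → 17 → 18 → 19 → 20 → 21 → 22 → 23 → 24 → 25 → 26 → 27 → 28 → 29 → … → 41 → 42 → 43 → 44 → 45

Answer: 45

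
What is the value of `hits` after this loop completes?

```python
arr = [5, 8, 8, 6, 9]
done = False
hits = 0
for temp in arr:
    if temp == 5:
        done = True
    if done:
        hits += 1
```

Count elements after first 5 in [5, 8, 8, 6, 9]
`hits` takes the values: 0 → 1 → 2 → 3 → 4 → 5

Answer: 5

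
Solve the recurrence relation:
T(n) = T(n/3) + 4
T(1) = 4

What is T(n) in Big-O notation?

Each step divides n by 3 and adds 4. After log_3(n) steps we reach T(1)=4. So T(n) = 4·log_3(n) + 4 = O(log n).

Answer: O(log n)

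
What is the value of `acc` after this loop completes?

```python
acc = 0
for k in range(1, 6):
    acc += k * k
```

Sum of squares 1² to 5² = 55
`acc` takes the values: 0 → 1 → 5 → 14 → 30 → 55

Answer: 55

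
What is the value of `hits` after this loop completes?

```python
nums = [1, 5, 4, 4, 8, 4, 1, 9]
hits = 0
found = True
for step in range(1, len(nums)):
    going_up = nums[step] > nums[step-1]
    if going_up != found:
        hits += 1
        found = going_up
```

Count direction changes in [1, 5, 4, 4, 8, 4, 1, 9]
`hits` takes the values: 0 → 1 → 2 → 3 → 4

Answer: 4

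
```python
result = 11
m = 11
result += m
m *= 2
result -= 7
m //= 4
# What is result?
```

Trace:
`result = 11` → result = 11
`m = 11` → m = 11
`result += m` → result = 22
`m *= 2` → m = 22
`result -= 7` → result = 15
`m //= 4` → m = 5
So result = 15

Answer: 15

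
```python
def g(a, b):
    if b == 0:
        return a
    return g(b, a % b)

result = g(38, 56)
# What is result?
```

g(38, 56) -> g(56, 38) -> g(38, 18) -> g(18, 2) -> g(2, 0) -> 2

Answer: 2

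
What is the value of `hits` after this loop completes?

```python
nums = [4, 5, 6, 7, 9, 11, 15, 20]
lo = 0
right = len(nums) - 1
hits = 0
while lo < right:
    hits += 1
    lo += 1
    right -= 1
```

Iterations until pointers meet (list length 8)
`hits` takes the values: 0 → 1 → 2 → 3 → 4

Answer: 4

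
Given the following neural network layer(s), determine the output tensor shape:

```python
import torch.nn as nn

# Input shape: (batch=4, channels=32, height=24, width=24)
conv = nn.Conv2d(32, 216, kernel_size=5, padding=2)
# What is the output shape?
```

Input: (4, 32, 24, 24) -> Output: (4, 216, 24, 24)

Answer: (4, 216, 24, 24)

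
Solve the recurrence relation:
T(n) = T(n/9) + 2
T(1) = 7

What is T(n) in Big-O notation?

Each step divides n by 9 and adds 2. After log_9(n) steps we reach T(1)=7. So T(n) = 2·log_9(n) + 7 = O(log n).

Answer: O(log n)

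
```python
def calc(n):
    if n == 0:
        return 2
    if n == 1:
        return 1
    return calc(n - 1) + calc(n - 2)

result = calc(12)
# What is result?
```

Build up from base cases: calc(0)=2, calc(1)=1, calc(2)=3, calc(3)=4, calc(4)=7, calc(5)=11, calc(6)=18, ..., calc(12)=322

Answer: 322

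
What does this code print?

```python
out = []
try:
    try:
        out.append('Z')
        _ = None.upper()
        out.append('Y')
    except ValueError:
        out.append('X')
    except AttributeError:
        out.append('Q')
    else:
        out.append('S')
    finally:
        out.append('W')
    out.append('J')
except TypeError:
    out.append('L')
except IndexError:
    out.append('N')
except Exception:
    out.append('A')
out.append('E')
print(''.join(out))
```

Execution trace: 'Z' (inner try body) → 'Q' (inner except AttributeError) → 'W' (inner finally) → 'J' (try body, no exception) → 'E' (after the try/except). Output: ZQWJE

Answer: ZQWJE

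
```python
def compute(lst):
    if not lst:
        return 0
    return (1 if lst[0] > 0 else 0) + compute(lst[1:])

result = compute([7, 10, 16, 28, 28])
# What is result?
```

Count of positive elements in [7, 10, 16, 28, 28] = 5

Answer: 5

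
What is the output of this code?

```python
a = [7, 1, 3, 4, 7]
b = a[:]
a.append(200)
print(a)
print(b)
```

Key concept: slice [:] creates copy.
Step by step:
`a = [7, 1, 3, 4, 7]` → a = [7, 1, 3, 4, 7]
`b = a[:]` → b = [7, 1, 3, 4, 7]
`a.append(200)` → a = [7, 1, 3, 4, 7, 200]
`print(a)` → prints [7, 1, 3, 4, 7, 200]
`print(b)` → prints [7, 1, 3, 4, 7]

Answer:
[7, 1, 3, 4, 7, 200]
[7, 1, 3, 4, 7]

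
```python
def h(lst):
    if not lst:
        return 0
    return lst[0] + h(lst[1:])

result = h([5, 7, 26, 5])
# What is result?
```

5 + 7 + 26 + 5 + 0 = 43

Answer: 43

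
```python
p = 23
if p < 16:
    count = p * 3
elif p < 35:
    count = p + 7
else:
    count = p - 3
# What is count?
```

Trace:
`p = 23` → p = 23
`if p < 16: ...` → p < 16 is False, p < 35 is True → count = 30
So count = 30

Answer: 30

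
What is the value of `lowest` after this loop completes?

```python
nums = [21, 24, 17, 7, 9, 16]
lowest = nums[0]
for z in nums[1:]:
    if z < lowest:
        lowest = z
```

Minimum of [21, 24, 17, 7, 9, 16]
`lowest` takes the values: 21 → 17 → 7

Answer: 7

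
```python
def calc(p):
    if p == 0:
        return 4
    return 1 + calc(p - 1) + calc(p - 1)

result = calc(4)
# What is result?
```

calc(p) = 1 + 2·calc(p-1), calc(0)=4. Closed form: (4+1)·2^4 - 1 = 79.

Answer: 79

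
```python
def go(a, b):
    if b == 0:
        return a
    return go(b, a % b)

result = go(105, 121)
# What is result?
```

go(105, 121) -> go(121, 105) -> go(105, 16) -> go(16, 9) -> go(9, 7) -> go(7, 2) -> go(2, 1) -> go(1, 0) -> 1

Answer: 1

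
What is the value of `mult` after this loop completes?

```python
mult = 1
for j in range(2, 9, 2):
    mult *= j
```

Product of even numbers 2 to 8
`mult` takes the values: 1 → 2 → 8 → 48 → 384

Answer: 384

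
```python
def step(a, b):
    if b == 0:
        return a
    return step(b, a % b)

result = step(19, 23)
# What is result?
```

step(19, 23) -> step(23, 19) -> step(19, 4) -> step(4, 3) -> step(3, 1) -> step(1, 0) -> 1

Answer: 1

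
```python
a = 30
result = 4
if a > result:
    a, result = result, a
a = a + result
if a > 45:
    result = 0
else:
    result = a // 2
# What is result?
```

Trace:
`a = 30` → a = 30
`result = 4` → result = 4
`if a > result: ...` → a > result is True → a = 4; result = 30
`a = a + result` → a = 34
`if a > 45: ...` → a > 45 is False, take else branch → result = 17
So result = 17

Answer: 17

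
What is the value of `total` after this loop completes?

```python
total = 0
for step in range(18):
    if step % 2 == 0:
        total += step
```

Sum of even numbers 0 to 17
`total` takes the values: 0 → 2 → 6 → 12 → 20 → 30 → 42 → 56 → 72

Answer: 72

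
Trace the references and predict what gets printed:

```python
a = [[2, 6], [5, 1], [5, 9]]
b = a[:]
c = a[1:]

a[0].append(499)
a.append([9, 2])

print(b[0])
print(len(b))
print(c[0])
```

Key concept: slice with nested mutation.
Step by step:
`a = [[2, 6], [5, 1], [5, 9]]` → a = [[2, 6], [5, 1], [5, 9]]
`b = a[:]` → b = [[2, 6], [5, 1], [5, 9]]
`c = a[1:]` → c = [[5, 1], [5, 9]]
`a[0].append(499)` → a = [[2, 6, 499], [5, 1], [5, 9]]; b = [[2, 6, 499], [5, 1], [5, 9]]
`a.append([9, 2])` → a = [[2, 6, 499], [5, 1], [5, 9], [9, 2]]
`print(b[0])` → prints [2, 6, 499]
`print(len(b))` → prints 3
`print(c[0])` → prints [5, 1]

Answer:
[2, 6, 499]
3
[5, 1]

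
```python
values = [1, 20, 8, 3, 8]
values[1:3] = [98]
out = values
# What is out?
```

Trace:
`values = [1, 20, 8, 3, 8]` → values = [1, 20, 8, 3, 8]
`values[1:3] = [98]` → values = [1, 98, 3, 8]
`out = values` → out = [1, 98, 3, 8]
So out = [1, 98, 3, 8]

Answer: [1, 98, 3, 8]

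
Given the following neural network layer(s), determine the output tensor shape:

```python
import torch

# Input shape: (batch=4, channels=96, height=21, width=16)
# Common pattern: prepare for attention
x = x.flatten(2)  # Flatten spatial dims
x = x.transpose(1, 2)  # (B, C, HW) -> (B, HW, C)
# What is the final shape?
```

Input: (4, 96, 21, 16) -> after flatten(2): (4, 96, 336) -> Output: (4, 336, 96)

Answer: (4, 336, 96)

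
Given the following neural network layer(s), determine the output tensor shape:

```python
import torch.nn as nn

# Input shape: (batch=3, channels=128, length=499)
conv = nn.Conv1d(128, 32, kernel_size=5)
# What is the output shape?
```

Input: (3, 128, 499) -> Output: (3, 32, 495)

Answer: (3, 32, 495)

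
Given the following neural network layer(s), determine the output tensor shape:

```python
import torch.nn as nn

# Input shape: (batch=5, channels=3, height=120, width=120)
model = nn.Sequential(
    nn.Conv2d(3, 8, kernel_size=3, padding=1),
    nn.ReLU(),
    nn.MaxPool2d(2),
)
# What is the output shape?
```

Input: (5, 3, 120, 120) -> after Conv2d: (5, 8, 120, 120) -> after ReLU: (5, 8, 120, 120) -> Output: (5, 8, 60, 60)

Answer: (5, 8, 60, 60)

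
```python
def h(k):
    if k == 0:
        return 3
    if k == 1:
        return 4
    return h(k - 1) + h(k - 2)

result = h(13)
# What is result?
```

Build up from base cases: h(0)=3, h(1)=4, h(2)=7, h(3)=11, h(4)=18, h(5)=29, h(6)=47, ..., h(13)=1364

Answer: 1364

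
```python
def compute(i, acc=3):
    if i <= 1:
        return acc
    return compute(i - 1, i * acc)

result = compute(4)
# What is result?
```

Accumulator trace (n, acc): (4, 3) -> (3, 12) -> (2, 36) -> (1, 72) -> return 72

Answer: 72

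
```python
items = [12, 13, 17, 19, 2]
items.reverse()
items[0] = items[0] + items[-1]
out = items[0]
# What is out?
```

Trace:
`items = [12, 13, 17, 19, 2]` → items = [12, 13, 17, 19, 2]
`items.reverse()` → items = [2, 19, 17, 13, 12]
`items[0] = items[0] + items[-1]` → items = [14, 19, 17, 13, 12]
`out = items[0]` → out = 14
So out = 14

Answer: 14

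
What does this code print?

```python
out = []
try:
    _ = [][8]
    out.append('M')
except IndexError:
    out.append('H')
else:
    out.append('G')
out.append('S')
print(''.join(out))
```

Execution trace: 'H' (except IndexError) → 'S' (after the try/except). Output: HS

Answer: HS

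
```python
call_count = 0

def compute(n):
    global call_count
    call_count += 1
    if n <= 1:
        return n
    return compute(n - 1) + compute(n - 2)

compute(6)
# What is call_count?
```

Calls(n) = 1 + Calls(n-1) + Calls(n-2); Calls(0)=Calls(1)=1. For n=6 this gives 25.

Answer: 25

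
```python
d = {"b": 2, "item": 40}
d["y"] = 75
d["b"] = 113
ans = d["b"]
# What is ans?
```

Trace:
`d = {"b": 2, "item": 40}` → d = {'b': 2, 'item': 40}
`d["y"] = 75` → d = {'b': 2, 'item': 40, 'y': 75}
`d["b"] = 113` → d = {'b': 113, 'item': 40, 'y': 75}
`ans = d["b"]` → ans = 113
So ans = 113

Answer: 113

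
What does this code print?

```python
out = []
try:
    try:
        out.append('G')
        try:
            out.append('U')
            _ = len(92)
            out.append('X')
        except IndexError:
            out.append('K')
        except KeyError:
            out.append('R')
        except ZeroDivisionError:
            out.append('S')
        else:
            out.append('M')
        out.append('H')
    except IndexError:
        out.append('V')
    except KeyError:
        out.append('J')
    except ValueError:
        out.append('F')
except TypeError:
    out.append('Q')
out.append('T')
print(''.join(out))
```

Execution trace: 'G' (try body) → 'U' (inner try body) → 'Q' (outer except TypeError) → 'T' (after the try/except). Output: GUQT

Answer: GUQT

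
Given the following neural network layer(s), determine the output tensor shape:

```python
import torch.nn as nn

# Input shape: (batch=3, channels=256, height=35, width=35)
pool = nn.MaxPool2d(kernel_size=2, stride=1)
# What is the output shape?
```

Input: (3, 256, 35, 35) -> Output: (3, 256, 34, 34)

Answer: (3, 256, 34, 34)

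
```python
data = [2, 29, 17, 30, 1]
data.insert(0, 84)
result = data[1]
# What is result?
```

Trace:
`data = [2, 29, 17, 30, 1]` → data = [2, 29, 17, 30, 1]
`data.insert(0, 84)` → data = [84, 2, 29, 17, 30, 1]
`result = data[1]` → result = 2
So result = 2

Answer: 2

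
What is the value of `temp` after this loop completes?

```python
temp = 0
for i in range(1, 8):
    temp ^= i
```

XOR of 1 to 7
`temp` takes the values: 0 → 1 → 3 → 0 → 4 → 1 → 7 → 0

Answer: 0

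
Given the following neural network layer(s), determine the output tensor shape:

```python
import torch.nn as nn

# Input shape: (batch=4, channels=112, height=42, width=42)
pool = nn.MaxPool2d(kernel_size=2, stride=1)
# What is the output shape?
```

Input: (4, 112, 42, 42) -> Output: (4, 112, 41, 41)

Answer: (4, 112, 41, 41)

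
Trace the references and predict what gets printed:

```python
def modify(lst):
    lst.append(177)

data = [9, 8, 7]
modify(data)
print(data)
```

Key concept: function modifies passed list.
Step by step:
`data = [9, 8, 7]` → data = [9, 8, 7]
`modify(data)` → data = [9, 8, 7, 177]
`print(data)` → prints [9, 8, 7, 177]

Answer: [9, 8, 7, 177]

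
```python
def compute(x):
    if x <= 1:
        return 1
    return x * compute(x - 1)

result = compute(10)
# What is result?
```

compute(10) = 10 * 9 * 8 * 7 * 6 * 5 * 4 * 3 * 2 * 1 = 3628800

Answer: 3628800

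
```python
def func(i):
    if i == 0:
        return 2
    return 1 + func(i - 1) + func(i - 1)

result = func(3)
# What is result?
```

func(i) = 1 + 2·func(i-1), func(0)=2. Closed form: (2+1)·2^3 - 1 = 23.

Answer: 23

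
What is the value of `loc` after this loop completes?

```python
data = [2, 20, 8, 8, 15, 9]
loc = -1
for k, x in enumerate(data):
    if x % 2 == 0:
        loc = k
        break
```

First even number index in [2, 20, 8, 8, 15, 9]
`loc` takes the values: -1 → 0

Answer: 0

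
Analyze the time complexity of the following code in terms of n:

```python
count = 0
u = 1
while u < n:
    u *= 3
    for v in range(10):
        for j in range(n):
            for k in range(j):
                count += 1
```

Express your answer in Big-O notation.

Each loop level contributes: log n × 1 × n × n. Multiplying the contributions gives O(n^2 log n).

Answer: O(n^2 log n)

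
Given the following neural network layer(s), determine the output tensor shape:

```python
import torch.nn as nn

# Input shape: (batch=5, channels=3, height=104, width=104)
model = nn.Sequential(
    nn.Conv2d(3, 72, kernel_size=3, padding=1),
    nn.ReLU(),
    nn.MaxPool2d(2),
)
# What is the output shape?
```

Input: (5, 3, 104, 104) -> after Conv2d: (5, 72, 104, 104) -> after ReLU: (5, 72, 104, 104) -> Output: (5, 72, 52, 52)

Answer: (5, 72, 52, 52)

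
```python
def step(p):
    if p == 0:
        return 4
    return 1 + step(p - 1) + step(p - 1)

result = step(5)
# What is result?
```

step(p) = 1 + 2·step(p-1), step(0)=4. Closed form: (4+1)·2^5 - 1 = 159.

Answer: 159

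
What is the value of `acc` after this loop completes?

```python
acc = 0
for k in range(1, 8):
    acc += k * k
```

Sum of squares 1² to 7² = 140
`acc` takes the values: 0 → 1 → 5 → 14 → 30 → 55 → 91 → 140

Answer: 140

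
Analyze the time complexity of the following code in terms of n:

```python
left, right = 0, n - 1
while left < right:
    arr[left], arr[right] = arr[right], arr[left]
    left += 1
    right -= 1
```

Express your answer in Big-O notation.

This is In-place array reversal. Time complexity: O(n).

Answer: O(n)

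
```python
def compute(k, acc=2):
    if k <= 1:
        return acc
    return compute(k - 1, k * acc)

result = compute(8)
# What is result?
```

Accumulator trace (n, acc): (8, 2) -> (7, 16) -> (6, 112) -> (5, 672) -> (4, 3360) -> (3, 13440) -> (2, 40320) -> (1, 80640) -> return 80640

Answer: 80640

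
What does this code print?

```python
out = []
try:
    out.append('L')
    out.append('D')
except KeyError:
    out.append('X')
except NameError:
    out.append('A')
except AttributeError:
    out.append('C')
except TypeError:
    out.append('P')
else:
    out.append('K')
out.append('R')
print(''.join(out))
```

Execution trace: 'L' (try body) → 'D' (try body, no exception) → 'K' (else) → 'R' (after the try/except). Output: LDKR

Answer: LDKR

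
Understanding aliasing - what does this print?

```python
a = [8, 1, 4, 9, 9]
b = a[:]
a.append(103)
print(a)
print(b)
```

Key concept: slice [:] creates copy.
Step by step:
`a = [8, 1, 4, 9, 9]` → a = [8, 1, 4, 9, 9]
`b = a[:]` → b = [8, 1, 4, 9, 9]
`a.append(103)` → a = [8, 1, 4, 9, 9, 103]
`print(a)` → prints [8, 1, 4, 9, 9, 103]
`print(b)` → prints [8, 1, 4, 9, 9]

Answer:
[8, 1, 4, 9, 9, 103]
[8, 1, 4, 9, 9]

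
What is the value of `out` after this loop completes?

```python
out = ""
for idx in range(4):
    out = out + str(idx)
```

Concatenate digits 0 to 3
`out` takes the values: "" → "0" → "01" → "012" → "0123"

Answer: "0123"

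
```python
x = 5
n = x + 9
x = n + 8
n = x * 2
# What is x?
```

Trace:
`x = 5` → x = 5
`n = x + 9` → n = 14
`x = n + 8` → x = 22
`n = x * 2` → n = 44
So x = 22

Answer: 22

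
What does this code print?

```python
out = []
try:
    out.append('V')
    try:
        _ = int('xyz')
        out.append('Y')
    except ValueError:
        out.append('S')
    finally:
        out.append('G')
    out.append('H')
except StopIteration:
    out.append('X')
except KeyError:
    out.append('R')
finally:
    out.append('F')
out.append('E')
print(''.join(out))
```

Execution trace: 'V' (try body) → 'S' (inner except ValueError) → 'G' (inner finally) → 'H' (try body, no exception) → 'F' (finally) → 'E' (after the try/except). Output: VSGHFE

Answer: VSGHFE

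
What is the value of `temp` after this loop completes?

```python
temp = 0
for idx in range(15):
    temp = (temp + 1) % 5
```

Increment mod 5, 15 times = 0
`temp` takes the values: 0 → 1 → 2 → 3 → 4 → 0 → 1 → 2 → 3 → 4 → 0 → 1 → 2 → 3 → 4 → 0

Answer: 0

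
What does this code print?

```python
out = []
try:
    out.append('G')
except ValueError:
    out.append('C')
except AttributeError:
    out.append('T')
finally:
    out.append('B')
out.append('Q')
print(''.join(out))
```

Execution trace: 'G' (try body, no exception) → 'B' (finally) → 'Q' (after the try/except). Output: GBQ

Answer: GBQ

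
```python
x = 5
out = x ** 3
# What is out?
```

Trace:
`x = 5` → x = 5
`out = x ** 3` → out = 125
So out = 125

Answer: 125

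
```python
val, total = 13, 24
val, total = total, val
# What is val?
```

Trace:
`val, total = 13, 24` → val = 13; total = 24
`val, total = total, val` → val = 24; total = 13
So val = 24

Answer: 24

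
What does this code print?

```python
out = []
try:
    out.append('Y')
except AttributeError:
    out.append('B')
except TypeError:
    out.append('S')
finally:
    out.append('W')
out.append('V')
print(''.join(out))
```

Execution trace: 'Y' (try body, no exception) → 'W' (finally) → 'V' (after the try/except). Output: YWV

Answer: YWV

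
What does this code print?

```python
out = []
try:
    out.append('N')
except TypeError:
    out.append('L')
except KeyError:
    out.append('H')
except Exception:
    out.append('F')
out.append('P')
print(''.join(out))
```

Execution trace: 'N' (try body, no exception) → 'P' (after the try/except). Output: NP

Answer: NP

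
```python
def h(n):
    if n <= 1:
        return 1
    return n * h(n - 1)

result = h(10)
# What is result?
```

h(10) = 10 * 9 * 8 * 7 * 6 * 5 * 4 * 3 * 2 * 1 = 3628800

Answer: 3628800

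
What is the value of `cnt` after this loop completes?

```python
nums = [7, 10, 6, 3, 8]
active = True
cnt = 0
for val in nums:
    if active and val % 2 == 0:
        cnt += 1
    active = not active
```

Count even values at even positions
`cnt` takes the values: 0 → 1 → 2

Answer: 2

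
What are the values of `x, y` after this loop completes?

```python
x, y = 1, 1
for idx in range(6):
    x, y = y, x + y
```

Fibonacci: after 6 iterations
`x, y` takes the values: (1, 1) → (1, 2) → (2, 3) → (3, 5) → (5, 8) → (8, 13) → (13, 21)

Answer: 13, 21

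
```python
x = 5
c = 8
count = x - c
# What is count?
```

Trace:
`x = 5` → x = 5
`c = 8` → c = 8
`count = x - c` → count = -3
So count = -3

Answer: -3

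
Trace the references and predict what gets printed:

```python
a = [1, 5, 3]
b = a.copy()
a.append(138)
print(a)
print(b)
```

Key concept: list.copy() creates independent copy.
Step by step:
`a = [1, 5, 3]` → a = [1, 5, 3]
`b = a.copy()` → b = [1, 5, 3]
`a.append(138)` → a = [1, 5, 3, 138]
`print(a)` → prints [1, 5, 3, 138]
`print(b)` → prints [1, 5, 3]

Answer:
[1, 5, 3, 138]
[1, 5, 3]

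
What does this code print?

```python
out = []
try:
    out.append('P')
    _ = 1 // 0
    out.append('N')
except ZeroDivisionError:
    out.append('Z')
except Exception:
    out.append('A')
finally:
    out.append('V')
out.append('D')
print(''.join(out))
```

Execution trace: 'P' (try body) → 'Z' (except ZeroDivisionError) → 'V' (finally) → 'D' (after the try/except). Output: PZVD

Answer: PZVD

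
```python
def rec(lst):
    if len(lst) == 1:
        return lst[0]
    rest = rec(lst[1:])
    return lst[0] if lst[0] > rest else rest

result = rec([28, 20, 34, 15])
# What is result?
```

Recursive max over [28, 20, 34, 15] = 34

Answer: 34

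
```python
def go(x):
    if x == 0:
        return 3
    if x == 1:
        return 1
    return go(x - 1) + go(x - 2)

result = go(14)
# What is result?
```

Build up from base cases: go(0)=3, go(1)=1, go(2)=4, go(3)=5, go(4)=9, go(5)=14, go(6)=23, ..., go(14)=1076

Answer: 1076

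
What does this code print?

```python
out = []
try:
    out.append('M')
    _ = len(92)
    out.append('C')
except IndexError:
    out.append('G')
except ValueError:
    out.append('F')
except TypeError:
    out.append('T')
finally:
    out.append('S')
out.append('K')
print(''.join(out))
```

Execution trace: 'M' (try body) → 'T' (except TypeError) → 'S' (finally) → 'K' (after the try/except). Output: MTSK

Answer: MTSK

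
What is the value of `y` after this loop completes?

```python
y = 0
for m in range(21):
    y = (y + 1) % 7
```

Increment mod 7, 21 times = 0
`y` takes the values: 0 → 1 → 2 → 3 → 4 → 5 → 6 → 0 → 1 → 2 → 3 → 4 → 5 → 6 → 0 → 1 → 2 → 3 → 4 → 5 → 6 → 0

Answer: 0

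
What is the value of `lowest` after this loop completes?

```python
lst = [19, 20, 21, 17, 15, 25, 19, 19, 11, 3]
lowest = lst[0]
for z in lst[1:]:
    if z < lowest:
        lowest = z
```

Minimum of [19, 20, 21, 17, 15, 25, 19, 19, 11, 3]
`lowest` takes the values: 19 → 17 → 15 → 11 → 3

Answer: 3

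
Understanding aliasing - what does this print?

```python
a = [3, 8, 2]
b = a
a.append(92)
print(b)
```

Key concept: basic list aliasing.
Step by step:
`a = [3, 8, 2]` → a = [3, 8, 2]
`b = a` → b = [3, 8, 2] (same object as a)
`a.append(92)` → a = [3, 8, 2, 92] (same object as b); b = [3, 8, 2, 92] (same object as a)
`print(b)` → prints [3, 8, 2, 92]

Answer: [3, 8, 2, 92]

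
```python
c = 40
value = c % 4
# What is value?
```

Trace:
`c = 40` → c = 40
`value = c % 4` → value = 0
So value = 0

Answer: 0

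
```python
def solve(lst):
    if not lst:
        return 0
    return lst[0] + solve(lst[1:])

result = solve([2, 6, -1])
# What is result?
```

2 + 6 + (-1) + 0 = 7

Answer: 7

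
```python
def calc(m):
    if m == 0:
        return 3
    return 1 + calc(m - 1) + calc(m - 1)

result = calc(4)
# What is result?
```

calc(m) = 1 + 2·calc(m-1), calc(0)=3. Closed form: (3+1)·2^4 - 1 = 63.

Answer: 63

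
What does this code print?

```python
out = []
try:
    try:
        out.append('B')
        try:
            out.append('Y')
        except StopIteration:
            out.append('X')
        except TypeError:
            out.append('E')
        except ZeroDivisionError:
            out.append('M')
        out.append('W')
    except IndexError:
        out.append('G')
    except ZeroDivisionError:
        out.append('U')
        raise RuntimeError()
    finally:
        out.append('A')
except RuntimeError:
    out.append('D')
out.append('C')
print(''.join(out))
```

Execution trace: 'B' (try body) → 'Y' (inner try body, no exception) → 'W' (try body, no exception) → 'A' (finally) → 'C' (after the try/except). Output: BYWAC

Answer: BYWAC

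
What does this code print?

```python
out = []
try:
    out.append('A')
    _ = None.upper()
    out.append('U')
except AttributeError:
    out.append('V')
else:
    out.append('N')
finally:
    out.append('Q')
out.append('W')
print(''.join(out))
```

Execution trace: 'A' (try body) → 'V' (except AttributeError) → 'Q' (finally) → 'W' (after the try/except). Output: AVQW

Answer: AVQW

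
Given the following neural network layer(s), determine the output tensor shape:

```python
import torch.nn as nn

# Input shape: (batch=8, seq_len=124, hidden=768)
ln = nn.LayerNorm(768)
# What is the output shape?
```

Input: (8, 124, 768) -> Output: (8, 124, 768)

Answer: (8, 124, 768)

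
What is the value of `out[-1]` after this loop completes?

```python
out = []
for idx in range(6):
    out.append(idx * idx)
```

Last element of squares 0 to 5
`out` takes the values: [] → [0] → [0, 1] → [0, 1, 4] → [0, 1, 4, 9] → [0, 1, 4, 9, 16] → [0, 1, 4, 9, 16, 25]
So `out[-1]` = 25

Answer: 25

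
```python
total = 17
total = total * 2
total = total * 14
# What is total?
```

Trace:
`total = 17` → total = 17
`total = total * 2` → total = 34
`total = total * 14` → total = 476
So total = 476

Answer: 476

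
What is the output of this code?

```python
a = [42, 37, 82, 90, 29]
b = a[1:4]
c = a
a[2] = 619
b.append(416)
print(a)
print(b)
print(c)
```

Key concept: slice vs alias.
Step by step:
`a = [42, 37, 82, 90, 29]` → a = [42, 37, 82, 90, 29]
`b = a[1:4]` → b = [37, 82, 90]
`c = a` → c = [42, 37, 82, 90, 29] (same object as a)
`a[2] = 619` → a = [42, 37, 619, 90, 29] (same object as c); c = [42, 37, 619, 90, 29] (same object as a)
`b.append(416)` → b = [37, 82, 90, 416]
`print(a)` → prints [42, 37, 619, 90, 29]
`print(b)` → prints [37, 82, 90, 416]
`print(c)` → prints [42, 37, 619, 90, 29]

Answer:
[42, 37, 619, 90, 29]
[37, 82, 90, 416]
[42, 37, 619, 90, 29]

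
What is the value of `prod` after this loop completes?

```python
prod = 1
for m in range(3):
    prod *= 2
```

2^3 = 8
`prod` takes the values: 1 → 2 → 4 → 8

Answer: 8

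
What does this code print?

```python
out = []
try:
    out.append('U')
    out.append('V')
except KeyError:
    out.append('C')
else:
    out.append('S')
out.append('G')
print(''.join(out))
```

Execution trace: 'U' (try body) → 'V' (try body, no exception) → 'S' (else) → 'G' (after the try/except). Output: UVSG

Answer: UVSG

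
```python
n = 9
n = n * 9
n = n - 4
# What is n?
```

Trace:
`n = 9` → n = 9
`n = n * 9` → n = 81
`n = n - 4` → n = 77
So n = 77

Answer: 77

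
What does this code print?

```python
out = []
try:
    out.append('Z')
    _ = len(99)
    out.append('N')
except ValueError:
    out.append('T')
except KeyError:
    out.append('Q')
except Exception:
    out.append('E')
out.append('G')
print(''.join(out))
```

Execution trace: 'Z' (try body) → 'E' (except Exception) → 'G' (after the try/except). Output: ZEG

Answer: ZEG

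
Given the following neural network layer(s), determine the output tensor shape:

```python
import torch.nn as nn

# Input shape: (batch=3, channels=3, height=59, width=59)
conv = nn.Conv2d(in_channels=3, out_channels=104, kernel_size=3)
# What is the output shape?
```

Input: (3, 3, 59, 59) -> Output: (3, 104, 57, 57)

Answer: (3, 104, 57, 57)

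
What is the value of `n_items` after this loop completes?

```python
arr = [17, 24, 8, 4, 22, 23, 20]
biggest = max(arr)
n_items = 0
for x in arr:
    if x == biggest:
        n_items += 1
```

Count of max value 24 in [17, 24, 8, 4, 22, 23, 20]
`n_items` takes the values: 0 → 1

Answer: 1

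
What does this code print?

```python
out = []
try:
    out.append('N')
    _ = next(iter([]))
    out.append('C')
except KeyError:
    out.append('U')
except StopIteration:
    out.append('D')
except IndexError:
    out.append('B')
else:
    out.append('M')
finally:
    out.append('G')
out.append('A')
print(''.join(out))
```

Execution trace: 'N' (try body) → 'D' (except StopIteration) → 'G' (finally) → 'A' (after the try/except). Output: NDGA

Answer: NDGA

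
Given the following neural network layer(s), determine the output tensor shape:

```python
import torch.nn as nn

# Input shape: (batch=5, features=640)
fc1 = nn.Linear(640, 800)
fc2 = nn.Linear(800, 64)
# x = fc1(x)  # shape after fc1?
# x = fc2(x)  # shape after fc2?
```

Input: (5, 640) -> after fc1: (5, 800) -> Output: (5, 64)

Answer: (5, 64)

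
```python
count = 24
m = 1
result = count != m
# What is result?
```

Trace:
`count = 24` → count = 24
`m = 1` → m = 1
`result = count != m` → result = True
So result = True

Answer: True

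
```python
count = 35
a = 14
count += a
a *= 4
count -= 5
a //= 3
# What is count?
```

Trace:
`count = 35` → count = 35
`a = 14` → a = 14
`count += a` → count = 49
`a *= 4` → a = 56
`count -= 5` → count = 44
`a //= 3` → a = 18
So count = 44

Answer: 44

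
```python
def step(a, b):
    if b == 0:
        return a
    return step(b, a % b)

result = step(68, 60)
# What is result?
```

step(68, 60) -> step(60, 8) -> step(8, 4) -> step(4, 0) -> 4

Answer: 4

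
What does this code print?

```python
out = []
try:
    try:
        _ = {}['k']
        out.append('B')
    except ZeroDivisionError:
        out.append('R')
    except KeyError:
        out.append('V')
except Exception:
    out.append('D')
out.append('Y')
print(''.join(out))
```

Execution trace: 'V' (inner except KeyError) → 'Y' (after the try/except). Output: VY

Answer: VY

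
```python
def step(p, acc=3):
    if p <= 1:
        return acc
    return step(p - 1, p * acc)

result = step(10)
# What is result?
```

Accumulator trace (n, acc): (10, 3) -> (9, 30) -> (8, 270) -> (7, 2160) -> (6, 15120) -> (5, 90720) -> (4, 453600) -> (3, 1814400) -> (2, 5443200) -> (1, 10886400) -> return 10886400

Answer: 10886400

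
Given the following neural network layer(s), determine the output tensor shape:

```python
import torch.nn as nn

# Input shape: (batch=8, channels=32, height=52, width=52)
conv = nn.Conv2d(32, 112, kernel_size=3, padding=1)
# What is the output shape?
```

Input: (8, 32, 52, 52) -> Output: (8, 112, 52, 52)

Answer: (8, 112, 52, 52)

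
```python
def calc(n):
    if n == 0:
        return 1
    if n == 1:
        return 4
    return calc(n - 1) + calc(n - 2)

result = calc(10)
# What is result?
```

Build up from base cases: calc(0)=1, calc(1)=4, calc(2)=5, calc(3)=9, calc(4)=14, calc(5)=23, calc(6)=37, ..., calc(10)=254

Answer: 254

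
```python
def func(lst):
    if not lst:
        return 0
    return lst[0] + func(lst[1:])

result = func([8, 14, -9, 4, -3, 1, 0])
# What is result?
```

8 + 14 + (-9) + 4 + (-3) + 1 + 0 + 0 = 15

Answer: 15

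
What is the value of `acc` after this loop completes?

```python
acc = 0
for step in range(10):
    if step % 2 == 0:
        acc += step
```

Sum of even numbers 0 to 9
`acc` takes the values: 0 → 2 → 6 → 12 → 20

Answer: 20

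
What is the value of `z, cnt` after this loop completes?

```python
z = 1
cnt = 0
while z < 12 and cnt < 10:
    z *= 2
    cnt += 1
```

Double until >= 12 or 10 iterations
`z, cnt` takes the values: (1, 0) → (2, 0) → (2, 1) → (4, 1) → (4, 2) → (8, 2) → (8, 3) → (16, 3) → (16, 4)

Answer: 16, 4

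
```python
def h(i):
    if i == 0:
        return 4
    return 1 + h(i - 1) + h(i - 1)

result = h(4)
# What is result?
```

h(i) = 1 + 2·h(i-1), h(0)=4. Closed form: (4+1)·2^4 - 1 = 79.

Answer: 79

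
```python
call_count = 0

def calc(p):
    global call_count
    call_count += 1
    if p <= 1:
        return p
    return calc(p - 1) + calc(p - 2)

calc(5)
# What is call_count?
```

Calls(p) = 1 + Calls(p-1) + Calls(p-2); Calls(0)=Calls(1)=1. For p=5 this gives 15.

Answer: 15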